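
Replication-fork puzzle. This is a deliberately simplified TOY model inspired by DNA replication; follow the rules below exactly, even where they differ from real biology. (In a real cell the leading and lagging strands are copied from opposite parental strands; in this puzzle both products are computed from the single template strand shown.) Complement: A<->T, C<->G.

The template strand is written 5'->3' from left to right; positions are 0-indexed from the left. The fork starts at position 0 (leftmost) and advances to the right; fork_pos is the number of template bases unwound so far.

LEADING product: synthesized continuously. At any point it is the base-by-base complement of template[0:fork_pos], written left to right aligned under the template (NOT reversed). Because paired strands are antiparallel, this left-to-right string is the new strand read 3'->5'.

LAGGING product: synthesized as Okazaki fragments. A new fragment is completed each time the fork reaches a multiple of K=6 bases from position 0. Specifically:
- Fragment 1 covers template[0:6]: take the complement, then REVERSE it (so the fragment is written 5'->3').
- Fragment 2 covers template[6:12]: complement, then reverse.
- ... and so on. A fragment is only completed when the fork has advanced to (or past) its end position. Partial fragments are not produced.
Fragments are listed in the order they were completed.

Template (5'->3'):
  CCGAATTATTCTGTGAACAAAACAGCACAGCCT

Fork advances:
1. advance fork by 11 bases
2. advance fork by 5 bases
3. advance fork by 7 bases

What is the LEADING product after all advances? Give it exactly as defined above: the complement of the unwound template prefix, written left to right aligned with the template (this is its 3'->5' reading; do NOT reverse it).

Answer: GGCTTAATAAGACACTTGTTTTG

Derivation:
Step 1: advance 11 -> fork_pos = 0 + 11 = 11.
Step 2: advance 5 -> fork_pos = 11 + 5 = 16.
Step 3: advance 7 -> fork_pos = 16 + 7 = 23.
Unwound prefix: template[0:23] = CCGAATTATTCTGTGAACAAAAC
Complement it base by base (A<->T, C<->G), keeping left-to-right order:
  [0:5] CCGAA -> GGCTT
  [5:10] TTATT -> AATAA
  [10:15] CTGTG -> GACAC
  [15:20] AACAA -> TTGTT
  [20:23] AAC -> TTG
Concatenate: GGCTTAATAAGACACTTGTTTTG (length 23; written aligned with the template, i.e. 3'->5').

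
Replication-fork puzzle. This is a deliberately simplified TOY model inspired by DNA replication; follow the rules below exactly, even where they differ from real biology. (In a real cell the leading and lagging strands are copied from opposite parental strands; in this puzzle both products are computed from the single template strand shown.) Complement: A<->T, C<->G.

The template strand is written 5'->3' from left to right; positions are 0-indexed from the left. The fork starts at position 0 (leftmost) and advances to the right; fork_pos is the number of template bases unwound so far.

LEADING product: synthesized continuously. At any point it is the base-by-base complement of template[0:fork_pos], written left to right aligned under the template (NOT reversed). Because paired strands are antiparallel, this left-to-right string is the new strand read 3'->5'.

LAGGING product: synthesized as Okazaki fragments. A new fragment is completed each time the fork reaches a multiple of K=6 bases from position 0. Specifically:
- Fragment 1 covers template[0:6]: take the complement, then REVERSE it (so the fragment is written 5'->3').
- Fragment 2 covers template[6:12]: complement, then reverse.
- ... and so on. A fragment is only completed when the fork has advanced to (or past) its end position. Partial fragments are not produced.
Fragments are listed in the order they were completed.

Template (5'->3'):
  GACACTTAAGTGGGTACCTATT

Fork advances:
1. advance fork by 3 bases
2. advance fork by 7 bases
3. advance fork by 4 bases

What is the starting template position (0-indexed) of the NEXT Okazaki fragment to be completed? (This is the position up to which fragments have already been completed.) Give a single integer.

Step 1: advance 3 -> fork_pos = 0 + 3 = 3. Next multiple of 6 is 6 (not reached); still 0 fragment(s).
Step 2: advance 7 -> fork_pos = 3 + 7 = 10. Reached multiple(s) of 6: 6 -> fragment 1 completed (1 total).
Step 3: advance 4 -> fork_pos = 10 + 4 = 14. Reached multiple(s) of 6: 12 -> fragment 2 completed (2 total).
2 fragment(s) completed, covering template[0:12] (2 x 6 = 12). The next fragment, fragment 3, covers template[12:18], so it starts at position 12.

Answer: 12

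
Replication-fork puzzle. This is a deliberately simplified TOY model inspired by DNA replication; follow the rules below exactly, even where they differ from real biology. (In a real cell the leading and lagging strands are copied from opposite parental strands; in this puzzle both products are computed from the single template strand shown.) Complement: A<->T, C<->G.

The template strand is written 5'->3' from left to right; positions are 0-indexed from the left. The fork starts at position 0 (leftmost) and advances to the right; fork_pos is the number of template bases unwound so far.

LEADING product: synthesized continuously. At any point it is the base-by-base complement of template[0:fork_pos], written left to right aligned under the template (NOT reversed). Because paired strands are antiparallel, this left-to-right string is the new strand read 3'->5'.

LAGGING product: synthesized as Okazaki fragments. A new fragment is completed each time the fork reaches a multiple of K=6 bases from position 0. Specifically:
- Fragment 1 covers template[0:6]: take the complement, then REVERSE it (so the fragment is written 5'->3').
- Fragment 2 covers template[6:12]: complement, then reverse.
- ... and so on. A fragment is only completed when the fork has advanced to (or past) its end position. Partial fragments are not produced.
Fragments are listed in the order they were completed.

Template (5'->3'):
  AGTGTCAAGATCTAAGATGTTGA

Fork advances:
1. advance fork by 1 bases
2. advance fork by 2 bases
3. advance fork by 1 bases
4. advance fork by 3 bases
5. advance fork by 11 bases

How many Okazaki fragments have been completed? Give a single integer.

Answer: 3

Derivation:
Step 1: advance 1 -> fork_pos = 0 + 1 = 1. Next multiple of 6 is 6 (not reached); still 0 fragment(s).
Step 2: advance 2 -> fork_pos = 1 + 2 = 3. Next multiple of 6 is 6 (not reached); still 0 fragment(s).
Step 3: advance 1 -> fork_pos = 3 + 1 = 4. Next multiple of 6 is 6 (not reached); still 0 fragment(s).
Step 4: advance 3 -> fork_pos = 4 + 3 = 7. Reached multiple(s) of 6: 6 -> fragment 1 completed (1 total).
Step 5: advance 11 -> fork_pos = 7 + 11 = 18. Reached multiple(s) of 6: 12, 18 -> fragments 2-3 completed (3 total).
Check: final fork_pos = 18; the multiples of 6 that are <= 18 are 6..18 -> 18 // 6 = 3 completed fragment(s).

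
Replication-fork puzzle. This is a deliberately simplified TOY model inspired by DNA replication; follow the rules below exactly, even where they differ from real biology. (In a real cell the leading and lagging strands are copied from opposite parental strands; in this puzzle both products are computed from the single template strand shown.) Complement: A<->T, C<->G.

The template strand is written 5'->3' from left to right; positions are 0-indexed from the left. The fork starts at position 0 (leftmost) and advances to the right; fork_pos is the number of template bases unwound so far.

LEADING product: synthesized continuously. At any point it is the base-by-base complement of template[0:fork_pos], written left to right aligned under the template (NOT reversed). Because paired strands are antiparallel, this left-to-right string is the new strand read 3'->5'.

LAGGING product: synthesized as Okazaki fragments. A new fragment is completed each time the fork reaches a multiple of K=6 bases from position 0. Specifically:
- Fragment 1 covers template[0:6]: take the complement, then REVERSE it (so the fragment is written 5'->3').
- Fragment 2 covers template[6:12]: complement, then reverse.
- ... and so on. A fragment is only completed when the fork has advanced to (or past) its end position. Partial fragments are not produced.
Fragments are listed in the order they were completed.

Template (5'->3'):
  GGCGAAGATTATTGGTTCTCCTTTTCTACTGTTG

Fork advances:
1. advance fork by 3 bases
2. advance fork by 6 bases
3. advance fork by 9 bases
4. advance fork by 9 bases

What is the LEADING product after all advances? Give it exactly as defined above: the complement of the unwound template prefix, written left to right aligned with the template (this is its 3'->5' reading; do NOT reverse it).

Step 1: advance 3 -> fork_pos = 0 + 3 = 3.
Step 2: advance 6 -> fork_pos = 3 + 6 = 9.
Step 3: advance 9 -> fork_pos = 9 + 9 = 18.
Step 4: advance 9 -> fork_pos = 18 + 9 = 27.
Unwound prefix: template[0:27] = GGCGAAGATTATTGGTTCTCCTTTTCT
Complement it base by base (A<->T, C<->G), keeping left-to-right order:
  [0:5] GGCGA -> CCGCT
  [5:10] AGATT -> TCTAA
  [10:15] ATTGG -> TAACC
  [15:20] TTCTC -> AAGAG
  [20:25] CTTTT -> GAAAA
  [25:27] CT -> GA
Concatenate: CCGCTTCTAATAACCAAGAGGAAAAGA (length 27; written aligned with the template, i.e. 3'->5').

Answer: CCGCTTCTAATAACCAAGAGGAAAAGA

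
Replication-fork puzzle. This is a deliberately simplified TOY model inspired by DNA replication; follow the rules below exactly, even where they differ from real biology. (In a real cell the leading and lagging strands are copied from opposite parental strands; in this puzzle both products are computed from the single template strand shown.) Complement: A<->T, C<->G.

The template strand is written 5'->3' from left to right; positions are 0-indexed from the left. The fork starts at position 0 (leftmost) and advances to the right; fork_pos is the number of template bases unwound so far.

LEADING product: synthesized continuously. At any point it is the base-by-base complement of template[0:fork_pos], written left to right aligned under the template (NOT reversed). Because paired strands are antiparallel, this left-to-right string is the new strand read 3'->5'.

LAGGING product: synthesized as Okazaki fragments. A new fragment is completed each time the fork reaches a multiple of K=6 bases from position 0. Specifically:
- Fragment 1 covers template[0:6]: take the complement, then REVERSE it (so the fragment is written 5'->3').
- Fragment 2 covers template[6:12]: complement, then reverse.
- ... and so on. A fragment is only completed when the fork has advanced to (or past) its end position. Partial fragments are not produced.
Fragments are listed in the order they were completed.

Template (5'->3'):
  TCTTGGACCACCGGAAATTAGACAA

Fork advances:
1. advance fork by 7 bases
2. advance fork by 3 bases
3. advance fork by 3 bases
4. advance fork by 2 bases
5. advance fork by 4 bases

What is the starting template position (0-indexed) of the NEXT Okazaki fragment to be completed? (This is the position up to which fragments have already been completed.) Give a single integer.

Answer: 18

Derivation:
Step 1: advance 7 -> fork_pos = 0 + 7 = 7. Reached multiple(s) of 6: 6 -> fragment 1 completed (1 total).
Step 2: advance 3 -> fork_pos = 7 + 3 = 10. Next multiple of 6 is 12 (not reached); still 1 fragment(s).
Step 3: advance 3 -> fork_pos = 10 + 3 = 13. Reached multiple(s) of 6: 12 -> fragment 2 completed (2 total).
Step 4: advance 2 -> fork_pos = 13 + 2 = 15. Next multiple of 6 is 18 (not reached); still 2 fragment(s).
Step 5: advance 4 -> fork_pos = 15 + 4 = 19. Reached multiple(s) of 6: 18 -> fragment 3 completed (3 total).
3 fragment(s) completed, covering template[0:18] (3 x 6 = 18). The next fragment, fragment 4, covers template[18:24], so it starts at position 18.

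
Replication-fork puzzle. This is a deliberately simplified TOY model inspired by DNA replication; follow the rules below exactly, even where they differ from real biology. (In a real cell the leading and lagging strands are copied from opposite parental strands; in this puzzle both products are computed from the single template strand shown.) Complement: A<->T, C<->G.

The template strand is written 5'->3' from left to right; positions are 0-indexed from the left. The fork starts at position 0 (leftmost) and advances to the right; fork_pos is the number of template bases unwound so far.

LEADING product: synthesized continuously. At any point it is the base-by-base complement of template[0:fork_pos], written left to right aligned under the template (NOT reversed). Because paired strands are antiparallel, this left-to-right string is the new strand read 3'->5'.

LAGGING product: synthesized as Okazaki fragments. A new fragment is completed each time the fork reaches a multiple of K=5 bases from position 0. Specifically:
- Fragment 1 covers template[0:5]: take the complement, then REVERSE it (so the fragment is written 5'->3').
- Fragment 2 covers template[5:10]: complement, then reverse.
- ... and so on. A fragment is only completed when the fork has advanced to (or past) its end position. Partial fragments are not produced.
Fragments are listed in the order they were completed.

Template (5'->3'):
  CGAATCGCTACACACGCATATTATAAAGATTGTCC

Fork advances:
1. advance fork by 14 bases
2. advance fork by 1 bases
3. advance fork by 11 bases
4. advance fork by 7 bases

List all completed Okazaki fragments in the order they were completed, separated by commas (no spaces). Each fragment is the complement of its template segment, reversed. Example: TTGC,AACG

Step 1: advance 14 -> fork_pos = 0 + 14 = 14. Reached multiple(s) of 5: 5, 10 -> fragments 1-2 completed (2 total).
Step 2: advance 1 -> fork_pos = 14 + 1 = 15. Reached multiple(s) of 5: 15 -> fragment 3 completed (3 total).
Step 3: advance 11 -> fork_pos = 15 + 11 = 26. Reached multiple(s) of 5: 20, 25 -> fragments 4-5 completed (5 total).
Step 4: advance 7 -> fork_pos = 26 + 7 = 33. Reached multiple(s) of 5: 30 -> fragment 6 completed (6 total).
Final fork_pos = 33, so 6 fragment(s) are complete. Build each: template segment -> complement -> reverse.
Fragment 1: template[0:5] = CGAAT -> complement GCTTA -> reversed ATTCG
Fragment 2: template[5:10] = CGCTA -> complement GCGAT -> reversed TAGCG
Fragment 3: template[10:15] = CACAC -> complement GTGTG -> reversed GTGTG
Fragment 4: template[15:20] = GCATA -> complement CGTAT -> reversed TATGC
Fragment 5: template[20:25] = TTATA -> complement AATAT -> reversed TATAA
Fragment 6: template[25:30] = AAGAT -> complement TTCTA -> reversed ATCTT

Answer: ATTCG,TAGCG,GTGTG,TATGC,TATAA,ATCTT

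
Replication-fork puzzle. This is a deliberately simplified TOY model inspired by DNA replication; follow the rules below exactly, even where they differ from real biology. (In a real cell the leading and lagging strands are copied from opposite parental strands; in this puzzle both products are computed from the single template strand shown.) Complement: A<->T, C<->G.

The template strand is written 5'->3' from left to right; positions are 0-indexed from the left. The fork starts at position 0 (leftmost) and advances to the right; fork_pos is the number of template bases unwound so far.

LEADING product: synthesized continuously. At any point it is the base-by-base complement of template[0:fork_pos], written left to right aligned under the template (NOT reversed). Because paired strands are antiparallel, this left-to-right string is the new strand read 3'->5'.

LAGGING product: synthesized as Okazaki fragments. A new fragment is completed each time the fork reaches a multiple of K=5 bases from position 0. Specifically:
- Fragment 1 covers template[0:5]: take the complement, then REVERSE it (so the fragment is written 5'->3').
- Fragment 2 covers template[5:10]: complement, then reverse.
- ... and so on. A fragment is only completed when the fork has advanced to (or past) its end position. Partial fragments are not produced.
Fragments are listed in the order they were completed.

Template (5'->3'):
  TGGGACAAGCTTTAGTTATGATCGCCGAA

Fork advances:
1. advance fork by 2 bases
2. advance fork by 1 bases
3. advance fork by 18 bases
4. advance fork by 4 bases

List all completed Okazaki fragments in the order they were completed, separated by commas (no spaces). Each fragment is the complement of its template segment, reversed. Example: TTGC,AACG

Step 1: advance 2 -> fork_pos = 0 + 2 = 2. Next multiple of 5 is 5 (not reached); still 0 fragment(s).
Step 2: advance 1 -> fork_pos = 2 + 1 = 3. Next multiple of 5 is 5 (not reached); still 0 fragment(s).
Step 3: advance 18 -> fork_pos = 3 + 18 = 21. Reached multiple(s) of 5: 5, 10, 15, 20 -> fragments 1-4 completed (4 total).
Step 4: advance 4 -> fork_pos = 21 + 4 = 25. Reached multiple(s) of 5: 25 -> fragment 5 completed (5 total).
Final fork_pos = 25, so 5 fragment(s) are complete. Build each: template segment -> complement -> reverse.
Fragment 1: template[0:5] = TGGGA -> complement ACCCT -> reversed TCCCA
Fragment 2: template[5:10] = CAAGC -> complement GTTCG -> reversed GCTTG
Fragment 3: template[10:15] = TTTAG -> complement AAATC -> reversed CTAAA
Fragment 4: template[15:20] = TTATG -> complement AATAC -> reversed CATAA
Fragment 5: template[20:25] = ATCGC -> complement TAGCG -> reversed GCGAT

Answer: TCCCA,GCTTG,CTAAA,CATAA,GCGAT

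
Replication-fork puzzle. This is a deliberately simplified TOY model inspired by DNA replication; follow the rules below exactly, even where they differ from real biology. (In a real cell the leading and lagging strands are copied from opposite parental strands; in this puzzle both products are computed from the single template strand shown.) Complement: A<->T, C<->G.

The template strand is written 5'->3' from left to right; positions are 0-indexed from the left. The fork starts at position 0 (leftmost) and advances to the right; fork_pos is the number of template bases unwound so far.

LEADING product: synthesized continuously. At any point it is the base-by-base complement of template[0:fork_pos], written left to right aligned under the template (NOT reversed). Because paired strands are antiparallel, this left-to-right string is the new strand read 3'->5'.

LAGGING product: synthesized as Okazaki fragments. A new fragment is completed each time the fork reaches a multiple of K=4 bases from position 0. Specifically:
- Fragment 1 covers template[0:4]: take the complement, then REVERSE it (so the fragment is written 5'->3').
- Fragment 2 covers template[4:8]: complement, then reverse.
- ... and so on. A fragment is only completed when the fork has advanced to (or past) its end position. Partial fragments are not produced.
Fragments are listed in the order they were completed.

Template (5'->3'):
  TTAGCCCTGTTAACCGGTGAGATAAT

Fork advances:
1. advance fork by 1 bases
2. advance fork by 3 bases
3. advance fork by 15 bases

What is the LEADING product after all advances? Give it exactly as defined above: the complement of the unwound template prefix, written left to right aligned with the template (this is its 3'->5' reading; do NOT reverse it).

Step 1: advance 1 -> fork_pos = 0 + 1 = 1.
Step 2: advance 3 -> fork_pos = 1 + 3 = 4.
Step 3: advance 15 -> fork_pos = 4 + 15 = 19.
Unwound prefix: template[0:19] = TTAGCCCTGTTAACCGGTG
Complement it base by base (A<->T, C<->G), keeping left-to-right order:
  [0:5] TTAGC -> AATCG
  [5:10] CCTGT -> GGACA
  [10:15] TAACC -> ATTGG
  [15:19] GGTG -> CCAC
Concatenate: AATCGGGACAATTGGCCAC (length 19; written aligned with the template, i.e. 3'->5').

Answer: AATCGGGACAATTGGCCAC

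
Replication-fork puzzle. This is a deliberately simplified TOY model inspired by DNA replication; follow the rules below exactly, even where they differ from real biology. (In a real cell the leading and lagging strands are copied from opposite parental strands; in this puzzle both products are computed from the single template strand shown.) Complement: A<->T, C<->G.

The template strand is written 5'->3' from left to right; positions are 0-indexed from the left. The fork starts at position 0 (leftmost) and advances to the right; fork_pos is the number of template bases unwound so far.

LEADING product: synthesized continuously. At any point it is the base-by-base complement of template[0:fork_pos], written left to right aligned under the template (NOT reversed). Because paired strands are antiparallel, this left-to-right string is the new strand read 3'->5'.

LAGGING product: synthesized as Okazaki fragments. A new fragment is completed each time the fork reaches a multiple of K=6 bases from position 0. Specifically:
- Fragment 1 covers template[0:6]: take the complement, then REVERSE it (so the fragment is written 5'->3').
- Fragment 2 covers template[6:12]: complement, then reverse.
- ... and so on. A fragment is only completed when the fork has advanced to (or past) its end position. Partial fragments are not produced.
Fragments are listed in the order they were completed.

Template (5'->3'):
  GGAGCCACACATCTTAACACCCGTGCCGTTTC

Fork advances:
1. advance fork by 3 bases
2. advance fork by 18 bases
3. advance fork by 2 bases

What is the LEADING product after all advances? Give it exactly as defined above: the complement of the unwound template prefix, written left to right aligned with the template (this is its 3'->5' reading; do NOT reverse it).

Answer: CCTCGGTGTGTAGAATTGTGGGC

Derivation:
Step 1: advance 3 -> fork_pos = 0 + 3 = 3.
Step 2: advance 18 -> fork_pos = 3 + 18 = 21.
Step 3: advance 2 -> fork_pos = 21 + 2 = 23.
Unwound prefix: template[0:23] = GGAGCCACACATCTTAACACCCG
Complement it base by base (A<->T, C<->G), keeping left-to-right order:
  [0:5] GGAGC -> CCTCG
  [5:10] CACAC -> GTGTG
  [10:15] ATCTT -> TAGAA
  [15:20] AACAC -> TTGTG
  [20:23] CCG -> GGC
Concatenate: CCTCGGTGTGTAGAATTGTGGGC (length 23; written aligned with the template, i.e. 3'->5').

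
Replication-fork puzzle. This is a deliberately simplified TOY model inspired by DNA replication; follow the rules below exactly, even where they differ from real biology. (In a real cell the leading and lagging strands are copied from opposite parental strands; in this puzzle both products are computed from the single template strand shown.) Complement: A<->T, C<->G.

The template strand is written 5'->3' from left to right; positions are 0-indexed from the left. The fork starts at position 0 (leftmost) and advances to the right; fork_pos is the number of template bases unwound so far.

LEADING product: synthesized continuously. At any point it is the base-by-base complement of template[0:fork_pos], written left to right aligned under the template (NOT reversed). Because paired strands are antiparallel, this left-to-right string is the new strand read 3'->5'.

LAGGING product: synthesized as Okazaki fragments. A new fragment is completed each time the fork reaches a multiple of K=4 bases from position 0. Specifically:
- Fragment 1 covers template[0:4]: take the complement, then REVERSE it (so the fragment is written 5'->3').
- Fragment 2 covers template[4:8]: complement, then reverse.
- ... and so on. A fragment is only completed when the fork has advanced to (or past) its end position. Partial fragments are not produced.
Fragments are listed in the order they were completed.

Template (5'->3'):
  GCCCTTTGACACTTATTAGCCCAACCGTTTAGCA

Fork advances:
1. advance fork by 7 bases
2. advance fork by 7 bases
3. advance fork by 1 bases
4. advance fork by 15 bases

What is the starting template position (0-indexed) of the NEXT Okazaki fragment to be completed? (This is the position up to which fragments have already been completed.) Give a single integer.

Answer: 28

Derivation:
Step 1: advance 7 -> fork_pos = 0 + 7 = 7. Reached multiple(s) of 4: 4 -> fragment 1 completed (1 total).
Step 2: advance 7 -> fork_pos = 7 + 7 = 14. Reached multiple(s) of 4: 8, 12 -> fragments 2-3 completed (3 total).
Step 3: advance 1 -> fork_pos = 14 + 1 = 15. Next multiple of 4 is 16 (not reached); still 3 fragment(s).
Step 4: advance 15 -> fork_pos = 15 + 15 = 30. Reached multiple(s) of 4: 16, 20, 24, 28 -> fragments 4-7 completed (7 total).
7 fragment(s) completed, covering template[0:28] (7 x 4 = 28). The next fragment, fragment 8, covers template[28:32], so it starts at position 28.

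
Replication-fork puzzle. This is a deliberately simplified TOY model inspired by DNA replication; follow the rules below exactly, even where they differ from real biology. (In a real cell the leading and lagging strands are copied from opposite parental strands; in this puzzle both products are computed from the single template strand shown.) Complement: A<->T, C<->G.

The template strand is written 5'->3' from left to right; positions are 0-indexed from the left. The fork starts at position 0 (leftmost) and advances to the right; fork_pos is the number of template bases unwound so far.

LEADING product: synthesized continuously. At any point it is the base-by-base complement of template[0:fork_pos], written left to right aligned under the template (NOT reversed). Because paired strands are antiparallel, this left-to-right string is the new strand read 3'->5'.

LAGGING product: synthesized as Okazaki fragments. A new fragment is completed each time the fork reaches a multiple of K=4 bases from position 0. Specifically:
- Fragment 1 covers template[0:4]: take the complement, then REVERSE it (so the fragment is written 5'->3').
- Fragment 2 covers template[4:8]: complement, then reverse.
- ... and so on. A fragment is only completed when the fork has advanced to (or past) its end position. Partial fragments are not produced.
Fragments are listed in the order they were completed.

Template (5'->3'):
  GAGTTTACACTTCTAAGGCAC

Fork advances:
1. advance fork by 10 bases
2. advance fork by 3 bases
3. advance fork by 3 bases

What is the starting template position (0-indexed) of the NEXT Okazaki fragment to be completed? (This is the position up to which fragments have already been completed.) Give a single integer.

Step 1: advance 10 -> fork_pos = 0 + 10 = 10. Reached multiple(s) of 4: 4, 8 -> fragments 1-2 completed (2 total).
Step 2: advance 3 -> fork_pos = 10 + 3 = 13. Reached multiple(s) of 4: 12 -> fragment 3 completed (3 total).
Step 3: advance 3 -> fork_pos = 13 + 3 = 16. Reached multiple(s) of 4: 16 -> fragment 4 completed (4 total).
4 fragment(s) completed, covering template[0:16] (4 x 4 = 16). The next fragment, fragment 5, covers template[16:20], so it starts at position 16.

Answer: 16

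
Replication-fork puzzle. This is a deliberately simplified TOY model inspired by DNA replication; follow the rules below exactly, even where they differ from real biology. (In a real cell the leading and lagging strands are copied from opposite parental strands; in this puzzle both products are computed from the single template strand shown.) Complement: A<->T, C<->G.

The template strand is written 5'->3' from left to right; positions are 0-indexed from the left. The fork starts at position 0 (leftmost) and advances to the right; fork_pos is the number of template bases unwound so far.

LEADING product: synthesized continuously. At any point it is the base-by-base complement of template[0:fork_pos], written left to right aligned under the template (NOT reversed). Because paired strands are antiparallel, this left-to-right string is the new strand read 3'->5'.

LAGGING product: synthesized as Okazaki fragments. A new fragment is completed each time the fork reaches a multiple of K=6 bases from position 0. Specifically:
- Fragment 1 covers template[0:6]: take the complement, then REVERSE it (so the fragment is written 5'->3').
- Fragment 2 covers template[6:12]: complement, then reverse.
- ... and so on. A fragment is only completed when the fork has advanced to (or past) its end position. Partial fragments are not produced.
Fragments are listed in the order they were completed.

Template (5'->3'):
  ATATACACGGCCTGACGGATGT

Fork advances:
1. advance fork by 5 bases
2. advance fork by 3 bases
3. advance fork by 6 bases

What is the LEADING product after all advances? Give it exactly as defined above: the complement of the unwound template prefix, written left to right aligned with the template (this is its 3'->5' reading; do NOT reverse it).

Step 1: advance 5 -> fork_pos = 0 + 5 = 5.
Step 2: advance 3 -> fork_pos = 5 + 3 = 8.
Step 3: advance 6 -> fork_pos = 8 + 6 = 14.
Unwound prefix: template[0:14] = ATATACACGGCCTG
Complement it base by base (A<->T, C<->G), keeping left-to-right order:
  [0:5] ATATA -> TATAT
  [5:10] CACGG -> GTGCC
  [10:14] CCTG -> GGAC
Concatenate: TATATGTGCCGGAC (length 14; written aligned with the template, i.e. 3'->5').

Answer: TATATGTGCCGGAC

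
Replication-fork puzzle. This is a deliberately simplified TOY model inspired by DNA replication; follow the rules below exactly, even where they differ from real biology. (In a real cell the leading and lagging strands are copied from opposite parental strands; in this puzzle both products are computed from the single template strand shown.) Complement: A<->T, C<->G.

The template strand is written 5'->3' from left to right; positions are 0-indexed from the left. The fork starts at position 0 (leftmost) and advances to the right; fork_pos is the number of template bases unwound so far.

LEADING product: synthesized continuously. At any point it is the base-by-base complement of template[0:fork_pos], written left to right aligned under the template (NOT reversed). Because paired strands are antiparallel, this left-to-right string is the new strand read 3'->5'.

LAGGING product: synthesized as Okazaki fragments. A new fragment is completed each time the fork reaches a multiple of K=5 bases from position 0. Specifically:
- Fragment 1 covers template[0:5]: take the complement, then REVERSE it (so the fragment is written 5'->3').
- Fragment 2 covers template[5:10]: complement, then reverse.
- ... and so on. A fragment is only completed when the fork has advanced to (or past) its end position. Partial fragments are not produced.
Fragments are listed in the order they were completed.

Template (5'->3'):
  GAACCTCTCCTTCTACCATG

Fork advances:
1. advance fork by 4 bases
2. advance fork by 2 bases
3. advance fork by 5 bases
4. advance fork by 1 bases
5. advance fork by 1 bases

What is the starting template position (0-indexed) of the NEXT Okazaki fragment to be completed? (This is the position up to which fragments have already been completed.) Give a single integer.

Answer: 10

Derivation:
Step 1: advance 4 -> fork_pos = 0 + 4 = 4. Next multiple of 5 is 5 (not reached); still 0 fragment(s).
Step 2: advance 2 -> fork_pos = 4 + 2 = 6. Reached multiple(s) of 5: 5 -> fragment 1 completed (1 total).
Step 3: advance 5 -> fork_pos = 6 + 5 = 11. Reached multiple(s) of 5: 10 -> fragment 2 completed (2 total).
Step 4: advance 1 -> fork_pos = 11 + 1 = 12. Next multiple of 5 is 15 (not reached); still 2 fragment(s).
Step 5: advance 1 -> fork_pos = 12 + 1 = 13. Next multiple of 5 is 15 (not reached); still 2 fragment(s).
2 fragment(s) completed, covering template[0:10] (2 x 5 = 10). The next fragment, fragment 3, covers template[10:15], so it starts at position 10.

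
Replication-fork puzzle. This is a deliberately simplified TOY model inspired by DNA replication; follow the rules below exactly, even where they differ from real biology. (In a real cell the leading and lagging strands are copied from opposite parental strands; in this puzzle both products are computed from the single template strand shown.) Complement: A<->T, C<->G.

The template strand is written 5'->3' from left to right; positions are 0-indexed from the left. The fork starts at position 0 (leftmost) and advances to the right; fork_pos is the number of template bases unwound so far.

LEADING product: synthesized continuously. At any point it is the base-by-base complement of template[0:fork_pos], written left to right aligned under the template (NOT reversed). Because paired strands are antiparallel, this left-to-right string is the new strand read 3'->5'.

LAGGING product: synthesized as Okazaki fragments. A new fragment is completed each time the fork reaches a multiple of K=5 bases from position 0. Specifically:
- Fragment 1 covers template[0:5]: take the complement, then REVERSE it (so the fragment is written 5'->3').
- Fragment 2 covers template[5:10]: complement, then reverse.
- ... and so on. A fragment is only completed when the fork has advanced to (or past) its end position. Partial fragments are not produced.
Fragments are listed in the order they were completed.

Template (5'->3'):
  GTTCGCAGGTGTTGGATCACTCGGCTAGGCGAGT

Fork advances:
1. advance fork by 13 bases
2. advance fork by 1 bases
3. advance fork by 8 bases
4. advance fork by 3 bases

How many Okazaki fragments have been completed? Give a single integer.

Answer: 5

Derivation:
Step 1: advance 13 -> fork_pos = 0 + 13 = 13. Reached multiple(s) of 5: 5, 10 -> fragments 1-2 completed (2 total).
Step 2: advance 1 -> fork_pos = 13 + 1 = 14. Next multiple of 5 is 15 (not reached); still 2 fragment(s).
Step 3: advance 8 -> fork_pos = 14 + 8 = 22. Reached multiple(s) of 5: 15, 20 -> fragments 3-4 completed (4 total).
Step 4: advance 3 -> fork_pos = 22 + 3 = 25. Reached multiple(s) of 5: 25 -> fragment 5 completed (5 total).
Check: final fork_pos = 25; the multiples of 5 that are <= 25 are 5..25 -> 25 // 5 = 5 completed fragment(s).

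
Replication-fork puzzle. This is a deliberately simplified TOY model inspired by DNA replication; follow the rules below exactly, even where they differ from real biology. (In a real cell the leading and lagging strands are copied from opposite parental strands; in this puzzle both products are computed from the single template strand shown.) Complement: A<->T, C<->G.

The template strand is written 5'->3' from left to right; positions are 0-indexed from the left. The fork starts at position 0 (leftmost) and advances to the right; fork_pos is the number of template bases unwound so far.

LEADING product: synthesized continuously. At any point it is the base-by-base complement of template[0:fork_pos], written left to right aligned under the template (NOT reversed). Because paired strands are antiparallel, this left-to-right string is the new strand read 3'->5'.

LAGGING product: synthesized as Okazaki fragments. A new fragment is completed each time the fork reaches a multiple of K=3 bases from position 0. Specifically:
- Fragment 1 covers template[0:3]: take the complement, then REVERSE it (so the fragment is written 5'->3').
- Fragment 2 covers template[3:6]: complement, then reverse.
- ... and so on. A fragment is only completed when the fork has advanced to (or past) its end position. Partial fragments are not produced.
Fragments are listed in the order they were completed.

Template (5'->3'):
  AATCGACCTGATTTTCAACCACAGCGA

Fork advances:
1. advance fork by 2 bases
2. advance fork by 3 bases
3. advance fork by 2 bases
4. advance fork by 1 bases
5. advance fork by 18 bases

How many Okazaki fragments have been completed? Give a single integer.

Step 1: advance 2 -> fork_pos = 0 + 2 = 2. Next multiple of 3 is 3 (not reached); still 0 fragment(s).
Step 2: advance 3 -> fork_pos = 2 + 3 = 5. Reached multiple(s) of 3: 3 -> fragment 1 completed (1 total).
Step 3: advance 2 -> fork_pos = 5 + 2 = 7. Reached multiple(s) of 3: 6 -> fragment 2 completed (2 total).
Step 4: advance 1 -> fork_pos = 7 + 1 = 8. Next multiple of 3 is 9 (not reached); still 2 fragment(s).
Step 5: advance 18 -> fork_pos = 8 + 18 = 26. Reached multiple(s) of 3: 9, 12, 15, 18, 21, 24 -> fragments 3-8 completed (8 total).
Check: final fork_pos = 26; the multiples of 3 that are <= 26 are 3..24 -> 26 // 3 = 8 completed fragment(s).

Answer: 8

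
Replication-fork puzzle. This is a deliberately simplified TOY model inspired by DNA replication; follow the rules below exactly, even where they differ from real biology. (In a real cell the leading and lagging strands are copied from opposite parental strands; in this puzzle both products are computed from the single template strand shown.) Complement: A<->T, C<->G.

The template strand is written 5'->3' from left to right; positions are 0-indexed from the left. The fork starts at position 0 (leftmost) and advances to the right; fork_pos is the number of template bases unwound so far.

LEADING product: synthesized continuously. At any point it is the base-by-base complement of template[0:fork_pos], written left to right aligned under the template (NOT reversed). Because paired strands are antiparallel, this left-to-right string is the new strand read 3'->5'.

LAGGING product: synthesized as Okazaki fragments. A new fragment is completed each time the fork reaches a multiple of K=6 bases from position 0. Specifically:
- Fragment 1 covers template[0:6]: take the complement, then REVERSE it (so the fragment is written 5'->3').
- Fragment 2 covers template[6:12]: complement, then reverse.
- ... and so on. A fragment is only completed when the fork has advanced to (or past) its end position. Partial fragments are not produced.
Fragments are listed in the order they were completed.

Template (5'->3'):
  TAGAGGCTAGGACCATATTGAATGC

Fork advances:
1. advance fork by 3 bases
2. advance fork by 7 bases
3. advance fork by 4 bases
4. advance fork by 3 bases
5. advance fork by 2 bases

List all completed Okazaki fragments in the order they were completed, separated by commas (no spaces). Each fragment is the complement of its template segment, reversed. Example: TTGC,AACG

Step 1: advance 3 -> fork_pos = 0 + 3 = 3. Next multiple of 6 is 6 (not reached); still 0 fragment(s).
Step 2: advance 7 -> fork_pos = 3 + 7 = 10. Reached multiple(s) of 6: 6 -> fragment 1 completed (1 total).
Step 3: advance 4 -> fork_pos = 10 + 4 = 14. Reached multiple(s) of 6: 12 -> fragment 2 completed (2 total).
Step 4: advance 3 -> fork_pos = 14 + 3 = 17. Next multiple of 6 is 18 (not reached); still 2 fragment(s).
Step 5: advance 2 -> fork_pos = 17 + 2 = 19. Reached multiple(s) of 6: 18 -> fragment 3 completed (3 total).
Final fork_pos = 19, so 3 fragment(s) are complete. Build each: template segment -> complement -> reverse.
Fragment 1: template[0:6] = TAGAGG -> complement ATCTCC -> reversed CCTCTA
Fragment 2: template[6:12] = CTAGGA -> complement GATCCT -> reversed TCCTAG
Fragment 3: template[12:18] = CCATAT -> complement GGTATA -> reversed ATATGG

Answer: CCTCTA,TCCTAG,ATATGG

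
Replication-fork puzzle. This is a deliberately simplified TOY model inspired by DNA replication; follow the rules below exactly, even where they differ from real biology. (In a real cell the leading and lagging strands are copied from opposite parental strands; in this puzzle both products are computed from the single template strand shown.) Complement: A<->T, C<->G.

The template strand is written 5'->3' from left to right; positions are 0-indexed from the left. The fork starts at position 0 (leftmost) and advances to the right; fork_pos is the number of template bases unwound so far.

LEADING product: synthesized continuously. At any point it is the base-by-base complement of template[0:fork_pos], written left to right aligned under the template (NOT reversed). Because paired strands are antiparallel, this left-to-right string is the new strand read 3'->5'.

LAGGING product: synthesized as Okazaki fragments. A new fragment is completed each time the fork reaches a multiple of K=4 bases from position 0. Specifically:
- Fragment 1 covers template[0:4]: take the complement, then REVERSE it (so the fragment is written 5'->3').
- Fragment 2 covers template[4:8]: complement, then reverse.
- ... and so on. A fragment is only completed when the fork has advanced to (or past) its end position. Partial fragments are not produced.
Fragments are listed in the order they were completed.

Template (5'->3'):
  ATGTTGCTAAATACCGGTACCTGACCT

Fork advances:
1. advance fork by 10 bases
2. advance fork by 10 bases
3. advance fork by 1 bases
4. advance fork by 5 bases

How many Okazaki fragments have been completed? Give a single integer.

Answer: 6

Derivation:
Step 1: advance 10 -> fork_pos = 0 + 10 = 10. Reached multiple(s) of 4: 4, 8 -> fragments 1-2 completed (2 total).
Step 2: advance 10 -> fork_pos = 10 + 10 = 20. Reached multiple(s) of 4: 12, 16, 20 -> fragments 3-5 completed (5 total).
Step 3: advance 1 -> fork_pos = 20 + 1 = 21. Next multiple of 4 is 24 (not reached); still 5 fragment(s).
Step 4: advance 5 -> fork_pos = 21 + 5 = 26. Reached multiple(s) of 4: 24 -> fragment 6 completed (6 total).
Check: final fork_pos = 26; the multiples of 4 that are <= 26 are 4..24 -> 26 // 4 = 6 completed fragment(s).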